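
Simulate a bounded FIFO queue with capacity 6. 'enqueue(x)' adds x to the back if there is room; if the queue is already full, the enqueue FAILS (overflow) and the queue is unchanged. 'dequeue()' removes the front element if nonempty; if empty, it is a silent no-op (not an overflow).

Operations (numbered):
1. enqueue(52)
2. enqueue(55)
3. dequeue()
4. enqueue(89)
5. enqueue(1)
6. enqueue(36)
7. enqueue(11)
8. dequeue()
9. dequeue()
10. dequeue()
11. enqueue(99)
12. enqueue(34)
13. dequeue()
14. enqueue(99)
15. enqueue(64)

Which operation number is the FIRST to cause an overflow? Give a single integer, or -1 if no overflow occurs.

1. enqueue(52): size=1
2. enqueue(55): size=2
3. dequeue(): size=1
4. enqueue(89): size=2
5. enqueue(1): size=3
6. enqueue(36): size=4
7. enqueue(11): size=5
8. dequeue(): size=4
9. dequeue(): size=3
10. dequeue(): size=2
11. enqueue(99): size=3
12. enqueue(34): size=4
13. dequeue(): size=3
14. enqueue(99): size=4
15. enqueue(64): size=5

Answer: -1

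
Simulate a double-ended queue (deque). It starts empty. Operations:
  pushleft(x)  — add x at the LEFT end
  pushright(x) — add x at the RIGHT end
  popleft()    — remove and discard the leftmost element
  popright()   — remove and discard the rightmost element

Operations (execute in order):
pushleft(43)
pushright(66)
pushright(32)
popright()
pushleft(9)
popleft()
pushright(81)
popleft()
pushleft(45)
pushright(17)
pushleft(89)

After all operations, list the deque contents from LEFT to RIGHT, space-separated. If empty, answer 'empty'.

pushleft(43): [43]
pushright(66): [43, 66]
pushright(32): [43, 66, 32]
popright(): [43, 66]
pushleft(9): [9, 43, 66]
popleft(): [43, 66]
pushright(81): [43, 66, 81]
popleft(): [66, 81]
pushleft(45): [45, 66, 81]
pushright(17): [45, 66, 81, 17]
pushleft(89): [89, 45, 66, 81, 17]

Answer: 89 45 66 81 17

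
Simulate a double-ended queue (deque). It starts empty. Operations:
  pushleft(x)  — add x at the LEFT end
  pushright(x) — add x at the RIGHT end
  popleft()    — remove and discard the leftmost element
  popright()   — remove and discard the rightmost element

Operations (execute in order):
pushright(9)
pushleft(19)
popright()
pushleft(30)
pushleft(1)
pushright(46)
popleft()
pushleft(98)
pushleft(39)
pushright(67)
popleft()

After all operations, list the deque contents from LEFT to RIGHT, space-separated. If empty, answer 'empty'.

Answer: 98 30 19 46 67

Derivation:
pushright(9): [9]
pushleft(19): [19, 9]
popright(): [19]
pushleft(30): [30, 19]
pushleft(1): [1, 30, 19]
pushright(46): [1, 30, 19, 46]
popleft(): [30, 19, 46]
pushleft(98): [98, 30, 19, 46]
pushleft(39): [39, 98, 30, 19, 46]
pushright(67): [39, 98, 30, 19, 46, 67]
popleft(): [98, 30, 19, 46, 67]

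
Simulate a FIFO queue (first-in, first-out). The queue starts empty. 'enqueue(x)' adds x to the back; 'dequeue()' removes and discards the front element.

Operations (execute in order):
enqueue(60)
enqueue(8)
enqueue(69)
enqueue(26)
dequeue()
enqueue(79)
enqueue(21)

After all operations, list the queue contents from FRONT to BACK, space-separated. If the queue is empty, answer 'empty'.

Answer: 8 69 26 79 21

Derivation:
enqueue(60): [60]
enqueue(8): [60, 8]
enqueue(69): [60, 8, 69]
enqueue(26): [60, 8, 69, 26]
dequeue(): [8, 69, 26]
enqueue(79): [8, 69, 26, 79]
enqueue(21): [8, 69, 26, 79, 21]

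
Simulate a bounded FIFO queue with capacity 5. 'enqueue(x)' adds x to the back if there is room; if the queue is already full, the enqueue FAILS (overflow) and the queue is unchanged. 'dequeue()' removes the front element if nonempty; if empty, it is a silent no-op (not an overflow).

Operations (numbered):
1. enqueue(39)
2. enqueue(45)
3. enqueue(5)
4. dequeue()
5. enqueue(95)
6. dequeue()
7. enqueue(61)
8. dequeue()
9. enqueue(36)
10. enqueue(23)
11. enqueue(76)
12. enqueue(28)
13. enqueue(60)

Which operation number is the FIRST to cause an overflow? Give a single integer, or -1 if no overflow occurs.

Answer: 12

Derivation:
1. enqueue(39): size=1
2. enqueue(45): size=2
3. enqueue(5): size=3
4. dequeue(): size=2
5. enqueue(95): size=3
6. dequeue(): size=2
7. enqueue(61): size=3
8. dequeue(): size=2
9. enqueue(36): size=3
10. enqueue(23): size=4
11. enqueue(76): size=5
12. enqueue(28): size=5=cap → OVERFLOW (fail)
13. enqueue(60): size=5=cap → OVERFLOW (fail)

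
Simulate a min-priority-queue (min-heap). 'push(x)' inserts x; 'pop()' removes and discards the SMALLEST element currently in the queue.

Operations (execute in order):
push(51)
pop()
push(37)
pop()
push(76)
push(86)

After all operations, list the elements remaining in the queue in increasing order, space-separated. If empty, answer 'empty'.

push(51): heap contents = [51]
pop() → 51: heap contents = []
push(37): heap contents = [37]
pop() → 37: heap contents = []
push(76): heap contents = [76]
push(86): heap contents = [76, 86]

Answer: 76 86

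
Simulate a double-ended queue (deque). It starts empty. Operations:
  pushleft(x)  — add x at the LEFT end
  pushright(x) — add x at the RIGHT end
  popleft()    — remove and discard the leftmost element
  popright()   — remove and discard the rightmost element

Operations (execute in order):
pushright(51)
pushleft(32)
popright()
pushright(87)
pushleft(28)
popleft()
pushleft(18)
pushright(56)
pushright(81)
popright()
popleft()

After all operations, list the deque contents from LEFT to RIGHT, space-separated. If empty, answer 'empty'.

Answer: 32 87 56

Derivation:
pushright(51): [51]
pushleft(32): [32, 51]
popright(): [32]
pushright(87): [32, 87]
pushleft(28): [28, 32, 87]
popleft(): [32, 87]
pushleft(18): [18, 32, 87]
pushright(56): [18, 32, 87, 56]
pushright(81): [18, 32, 87, 56, 81]
popright(): [18, 32, 87, 56]
popleft(): [32, 87, 56]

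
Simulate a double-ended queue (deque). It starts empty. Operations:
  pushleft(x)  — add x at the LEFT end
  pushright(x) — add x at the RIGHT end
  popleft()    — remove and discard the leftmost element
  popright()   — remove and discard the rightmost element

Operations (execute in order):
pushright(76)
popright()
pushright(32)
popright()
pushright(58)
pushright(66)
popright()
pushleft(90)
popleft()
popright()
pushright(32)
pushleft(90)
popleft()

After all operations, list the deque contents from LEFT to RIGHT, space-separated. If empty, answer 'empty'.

Answer: 32

Derivation:
pushright(76): [76]
popright(): []
pushright(32): [32]
popright(): []
pushright(58): [58]
pushright(66): [58, 66]
popright(): [58]
pushleft(90): [90, 58]
popleft(): [58]
popright(): []
pushright(32): [32]
pushleft(90): [90, 32]
popleft(): [32]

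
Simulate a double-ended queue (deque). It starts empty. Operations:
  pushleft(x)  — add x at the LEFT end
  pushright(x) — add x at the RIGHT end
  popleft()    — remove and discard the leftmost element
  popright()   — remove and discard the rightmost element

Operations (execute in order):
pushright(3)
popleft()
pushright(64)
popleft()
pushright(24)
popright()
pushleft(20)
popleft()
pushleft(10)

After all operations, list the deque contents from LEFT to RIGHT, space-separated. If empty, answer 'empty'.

Answer: 10

Derivation:
pushright(3): [3]
popleft(): []
pushright(64): [64]
popleft(): []
pushright(24): [24]
popright(): []
pushleft(20): [20]
popleft(): []
pushleft(10): [10]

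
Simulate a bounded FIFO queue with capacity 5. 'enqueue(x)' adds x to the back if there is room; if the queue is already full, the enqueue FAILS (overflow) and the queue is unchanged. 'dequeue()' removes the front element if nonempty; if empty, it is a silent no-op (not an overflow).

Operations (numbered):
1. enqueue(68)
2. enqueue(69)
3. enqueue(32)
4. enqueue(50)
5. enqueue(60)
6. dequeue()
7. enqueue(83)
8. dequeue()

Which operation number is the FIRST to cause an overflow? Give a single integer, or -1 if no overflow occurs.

1. enqueue(68): size=1
2. enqueue(69): size=2
3. enqueue(32): size=3
4. enqueue(50): size=4
5. enqueue(60): size=5
6. dequeue(): size=4
7. enqueue(83): size=5
8. dequeue(): size=4

Answer: -1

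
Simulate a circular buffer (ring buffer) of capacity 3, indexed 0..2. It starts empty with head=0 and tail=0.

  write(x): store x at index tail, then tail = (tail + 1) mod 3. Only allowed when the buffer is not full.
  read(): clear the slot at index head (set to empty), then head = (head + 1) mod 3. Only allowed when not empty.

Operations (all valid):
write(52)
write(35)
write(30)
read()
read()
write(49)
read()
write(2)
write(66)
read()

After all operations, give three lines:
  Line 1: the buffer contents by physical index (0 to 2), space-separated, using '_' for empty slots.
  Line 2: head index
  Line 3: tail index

write(52): buf=[52 _ _], head=0, tail=1, size=1
write(35): buf=[52 35 _], head=0, tail=2, size=2
write(30): buf=[52 35 30], head=0, tail=0, size=3
read(): buf=[_ 35 30], head=1, tail=0, size=2
read(): buf=[_ _ 30], head=2, tail=0, size=1
write(49): buf=[49 _ 30], head=2, tail=1, size=2
read(): buf=[49 _ _], head=0, tail=1, size=1
write(2): buf=[49 2 _], head=0, tail=2, size=2
write(66): buf=[49 2 66], head=0, tail=0, size=3
read(): buf=[_ 2 66], head=1, tail=0, size=2

Answer: _ 2 66
1
0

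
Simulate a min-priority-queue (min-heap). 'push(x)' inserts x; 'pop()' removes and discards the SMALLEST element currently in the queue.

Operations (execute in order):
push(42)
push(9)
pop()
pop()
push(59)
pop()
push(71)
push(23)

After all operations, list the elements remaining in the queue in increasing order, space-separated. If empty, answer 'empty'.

push(42): heap contents = [42]
push(9): heap contents = [9, 42]
pop() → 9: heap contents = [42]
pop() → 42: heap contents = []
push(59): heap contents = [59]
pop() → 59: heap contents = []
push(71): heap contents = [71]
push(23): heap contents = [23, 71]

Answer: 23 71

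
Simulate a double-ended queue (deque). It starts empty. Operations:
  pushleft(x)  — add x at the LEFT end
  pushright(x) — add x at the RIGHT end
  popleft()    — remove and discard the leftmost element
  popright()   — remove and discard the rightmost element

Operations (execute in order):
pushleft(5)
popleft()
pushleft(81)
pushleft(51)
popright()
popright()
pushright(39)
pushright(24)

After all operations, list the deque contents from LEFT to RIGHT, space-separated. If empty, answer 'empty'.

pushleft(5): [5]
popleft(): []
pushleft(81): [81]
pushleft(51): [51, 81]
popright(): [51]
popright(): []
pushright(39): [39]
pushright(24): [39, 24]

Answer: 39 24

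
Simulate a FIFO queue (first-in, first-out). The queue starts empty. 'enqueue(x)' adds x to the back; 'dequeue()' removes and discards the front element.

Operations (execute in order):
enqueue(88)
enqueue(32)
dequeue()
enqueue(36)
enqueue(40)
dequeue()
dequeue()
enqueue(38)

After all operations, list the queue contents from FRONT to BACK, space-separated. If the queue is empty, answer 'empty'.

Answer: 40 38

Derivation:
enqueue(88): [88]
enqueue(32): [88, 32]
dequeue(): [32]
enqueue(36): [32, 36]
enqueue(40): [32, 36, 40]
dequeue(): [36, 40]
dequeue(): [40]
enqueue(38): [40, 38]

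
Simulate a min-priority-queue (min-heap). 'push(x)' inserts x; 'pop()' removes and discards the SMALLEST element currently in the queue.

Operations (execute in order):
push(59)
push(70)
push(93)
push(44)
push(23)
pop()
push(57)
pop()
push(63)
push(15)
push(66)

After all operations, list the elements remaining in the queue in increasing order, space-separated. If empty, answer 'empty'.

Answer: 15 57 59 63 66 70 93

Derivation:
push(59): heap contents = [59]
push(70): heap contents = [59, 70]
push(93): heap contents = [59, 70, 93]
push(44): heap contents = [44, 59, 70, 93]
push(23): heap contents = [23, 44, 59, 70, 93]
pop() → 23: heap contents = [44, 59, 70, 93]
push(57): heap contents = [44, 57, 59, 70, 93]
pop() → 44: heap contents = [57, 59, 70, 93]
push(63): heap contents = [57, 59, 63, 70, 93]
push(15): heap contents = [15, 57, 59, 63, 70, 93]
push(66): heap contents = [15, 57, 59, 63, 66, 70, 93]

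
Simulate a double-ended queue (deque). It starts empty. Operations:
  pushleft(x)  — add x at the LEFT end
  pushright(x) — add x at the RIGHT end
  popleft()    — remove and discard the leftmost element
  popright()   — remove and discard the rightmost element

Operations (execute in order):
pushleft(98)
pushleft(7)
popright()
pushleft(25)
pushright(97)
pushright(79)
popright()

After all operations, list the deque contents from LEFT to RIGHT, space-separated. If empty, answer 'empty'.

pushleft(98): [98]
pushleft(7): [7, 98]
popright(): [7]
pushleft(25): [25, 7]
pushright(97): [25, 7, 97]
pushright(79): [25, 7, 97, 79]
popright(): [25, 7, 97]

Answer: 25 7 97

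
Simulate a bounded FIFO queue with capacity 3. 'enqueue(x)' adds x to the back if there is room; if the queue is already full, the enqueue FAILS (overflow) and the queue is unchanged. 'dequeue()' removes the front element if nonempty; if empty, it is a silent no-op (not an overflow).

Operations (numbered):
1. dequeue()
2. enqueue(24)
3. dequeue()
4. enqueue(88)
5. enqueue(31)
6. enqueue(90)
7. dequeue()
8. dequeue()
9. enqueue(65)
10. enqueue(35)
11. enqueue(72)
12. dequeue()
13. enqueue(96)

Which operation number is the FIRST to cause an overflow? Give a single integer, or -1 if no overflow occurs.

Answer: 11

Derivation:
1. dequeue(): empty, no-op, size=0
2. enqueue(24): size=1
3. dequeue(): size=0
4. enqueue(88): size=1
5. enqueue(31): size=2
6. enqueue(90): size=3
7. dequeue(): size=2
8. dequeue(): size=1
9. enqueue(65): size=2
10. enqueue(35): size=3
11. enqueue(72): size=3=cap → OVERFLOW (fail)
12. dequeue(): size=2
13. enqueue(96): size=3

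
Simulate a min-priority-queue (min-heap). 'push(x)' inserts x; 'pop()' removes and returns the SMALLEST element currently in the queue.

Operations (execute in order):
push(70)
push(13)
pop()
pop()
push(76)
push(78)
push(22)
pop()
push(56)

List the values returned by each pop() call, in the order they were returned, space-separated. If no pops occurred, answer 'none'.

push(70): heap contents = [70]
push(13): heap contents = [13, 70]
pop() → 13: heap contents = [70]
pop() → 70: heap contents = []
push(76): heap contents = [76]
push(78): heap contents = [76, 78]
push(22): heap contents = [22, 76, 78]
pop() → 22: heap contents = [76, 78]
push(56): heap contents = [56, 76, 78]

Answer: 13 70 22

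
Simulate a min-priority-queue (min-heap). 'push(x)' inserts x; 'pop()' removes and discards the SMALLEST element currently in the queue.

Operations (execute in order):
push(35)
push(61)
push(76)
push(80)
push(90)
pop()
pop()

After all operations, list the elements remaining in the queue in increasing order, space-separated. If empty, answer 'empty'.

Answer: 76 80 90

Derivation:
push(35): heap contents = [35]
push(61): heap contents = [35, 61]
push(76): heap contents = [35, 61, 76]
push(80): heap contents = [35, 61, 76, 80]
push(90): heap contents = [35, 61, 76, 80, 90]
pop() → 35: heap contents = [61, 76, 80, 90]
pop() → 61: heap contents = [76, 80, 90]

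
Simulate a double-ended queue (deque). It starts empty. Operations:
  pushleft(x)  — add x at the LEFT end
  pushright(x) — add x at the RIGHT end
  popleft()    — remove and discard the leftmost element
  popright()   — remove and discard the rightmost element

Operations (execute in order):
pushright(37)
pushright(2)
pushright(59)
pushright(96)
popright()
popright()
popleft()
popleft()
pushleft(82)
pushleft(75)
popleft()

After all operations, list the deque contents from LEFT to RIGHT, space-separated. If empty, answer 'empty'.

pushright(37): [37]
pushright(2): [37, 2]
pushright(59): [37, 2, 59]
pushright(96): [37, 2, 59, 96]
popright(): [37, 2, 59]
popright(): [37, 2]
popleft(): [2]
popleft(): []
pushleft(82): [82]
pushleft(75): [75, 82]
popleft(): [82]

Answer: 82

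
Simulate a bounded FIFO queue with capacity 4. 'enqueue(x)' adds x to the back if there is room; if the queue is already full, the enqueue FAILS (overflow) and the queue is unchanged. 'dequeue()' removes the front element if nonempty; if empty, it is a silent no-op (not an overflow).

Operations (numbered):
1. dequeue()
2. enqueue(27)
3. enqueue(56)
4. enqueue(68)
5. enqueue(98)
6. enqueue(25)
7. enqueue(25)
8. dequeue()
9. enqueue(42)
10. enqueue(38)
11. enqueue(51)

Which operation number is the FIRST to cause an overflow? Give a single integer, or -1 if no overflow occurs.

Answer: 6

Derivation:
1. dequeue(): empty, no-op, size=0
2. enqueue(27): size=1
3. enqueue(56): size=2
4. enqueue(68): size=3
5. enqueue(98): size=4
6. enqueue(25): size=4=cap → OVERFLOW (fail)
7. enqueue(25): size=4=cap → OVERFLOW (fail)
8. dequeue(): size=3
9. enqueue(42): size=4
10. enqueue(38): size=4=cap → OVERFLOW (fail)
11. enqueue(51): size=4=cap → OVERFLOW (fail)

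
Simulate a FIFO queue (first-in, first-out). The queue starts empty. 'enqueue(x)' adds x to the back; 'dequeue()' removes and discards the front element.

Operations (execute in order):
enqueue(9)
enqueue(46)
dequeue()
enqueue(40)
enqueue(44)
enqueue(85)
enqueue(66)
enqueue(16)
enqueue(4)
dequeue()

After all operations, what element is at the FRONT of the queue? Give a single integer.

Answer: 40

Derivation:
enqueue(9): queue = [9]
enqueue(46): queue = [9, 46]
dequeue(): queue = [46]
enqueue(40): queue = [46, 40]
enqueue(44): queue = [46, 40, 44]
enqueue(85): queue = [46, 40, 44, 85]
enqueue(66): queue = [46, 40, 44, 85, 66]
enqueue(16): queue = [46, 40, 44, 85, 66, 16]
enqueue(4): queue = [46, 40, 44, 85, 66, 16, 4]
dequeue(): queue = [40, 44, 85, 66, 16, 4]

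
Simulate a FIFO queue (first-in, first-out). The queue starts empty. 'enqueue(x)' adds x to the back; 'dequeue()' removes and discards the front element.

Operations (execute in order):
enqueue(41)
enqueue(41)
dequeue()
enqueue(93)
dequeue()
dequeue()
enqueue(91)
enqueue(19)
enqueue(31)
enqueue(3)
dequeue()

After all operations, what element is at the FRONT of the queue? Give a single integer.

Answer: 19

Derivation:
enqueue(41): queue = [41]
enqueue(41): queue = [41, 41]
dequeue(): queue = [41]
enqueue(93): queue = [41, 93]
dequeue(): queue = [93]
dequeue(): queue = []
enqueue(91): queue = [91]
enqueue(19): queue = [91, 19]
enqueue(31): queue = [91, 19, 31]
enqueue(3): queue = [91, 19, 31, 3]
dequeue(): queue = [19, 31, 3]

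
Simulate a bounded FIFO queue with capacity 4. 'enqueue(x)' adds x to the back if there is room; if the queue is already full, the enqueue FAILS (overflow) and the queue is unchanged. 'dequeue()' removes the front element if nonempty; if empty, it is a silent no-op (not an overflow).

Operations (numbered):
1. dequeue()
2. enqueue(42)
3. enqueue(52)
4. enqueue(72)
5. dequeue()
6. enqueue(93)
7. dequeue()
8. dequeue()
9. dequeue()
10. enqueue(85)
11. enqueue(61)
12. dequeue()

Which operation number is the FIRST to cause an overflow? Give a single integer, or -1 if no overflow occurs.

1. dequeue(): empty, no-op, size=0
2. enqueue(42): size=1
3. enqueue(52): size=2
4. enqueue(72): size=3
5. dequeue(): size=2
6. enqueue(93): size=3
7. dequeue(): size=2
8. dequeue(): size=1
9. dequeue(): size=0
10. enqueue(85): size=1
11. enqueue(61): size=2
12. dequeue(): size=1

Answer: -1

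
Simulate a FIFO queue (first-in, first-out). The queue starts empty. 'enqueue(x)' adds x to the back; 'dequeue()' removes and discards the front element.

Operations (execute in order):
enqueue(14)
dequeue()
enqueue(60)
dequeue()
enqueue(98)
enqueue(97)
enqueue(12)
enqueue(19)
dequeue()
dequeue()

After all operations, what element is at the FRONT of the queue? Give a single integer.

enqueue(14): queue = [14]
dequeue(): queue = []
enqueue(60): queue = [60]
dequeue(): queue = []
enqueue(98): queue = [98]
enqueue(97): queue = [98, 97]
enqueue(12): queue = [98, 97, 12]
enqueue(19): queue = [98, 97, 12, 19]
dequeue(): queue = [97, 12, 19]
dequeue(): queue = [12, 19]

Answer: 12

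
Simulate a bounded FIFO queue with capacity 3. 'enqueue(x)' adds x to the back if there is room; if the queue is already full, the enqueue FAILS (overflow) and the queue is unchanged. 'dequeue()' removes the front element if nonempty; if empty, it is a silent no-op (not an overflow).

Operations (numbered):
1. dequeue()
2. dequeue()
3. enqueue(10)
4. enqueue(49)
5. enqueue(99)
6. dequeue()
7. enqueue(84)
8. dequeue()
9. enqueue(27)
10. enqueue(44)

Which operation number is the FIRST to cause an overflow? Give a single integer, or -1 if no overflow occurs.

Answer: 10

Derivation:
1. dequeue(): empty, no-op, size=0
2. dequeue(): empty, no-op, size=0
3. enqueue(10): size=1
4. enqueue(49): size=2
5. enqueue(99): size=3
6. dequeue(): size=2
7. enqueue(84): size=3
8. dequeue(): size=2
9. enqueue(27): size=3
10. enqueue(44): size=3=cap → OVERFLOW (fail)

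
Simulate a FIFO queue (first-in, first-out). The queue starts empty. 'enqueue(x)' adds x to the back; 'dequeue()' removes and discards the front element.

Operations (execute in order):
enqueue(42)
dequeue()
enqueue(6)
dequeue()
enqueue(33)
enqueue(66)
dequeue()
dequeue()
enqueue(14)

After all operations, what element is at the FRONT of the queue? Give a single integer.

enqueue(42): queue = [42]
dequeue(): queue = []
enqueue(6): queue = [6]
dequeue(): queue = []
enqueue(33): queue = [33]
enqueue(66): queue = [33, 66]
dequeue(): queue = [66]
dequeue(): queue = []
enqueue(14): queue = [14]

Answer: 14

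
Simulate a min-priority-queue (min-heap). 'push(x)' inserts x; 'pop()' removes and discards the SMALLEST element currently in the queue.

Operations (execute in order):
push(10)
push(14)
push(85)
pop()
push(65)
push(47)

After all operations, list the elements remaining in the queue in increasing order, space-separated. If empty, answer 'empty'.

push(10): heap contents = [10]
push(14): heap contents = [10, 14]
push(85): heap contents = [10, 14, 85]
pop() → 10: heap contents = [14, 85]
push(65): heap contents = [14, 65, 85]
push(47): heap contents = [14, 47, 65, 85]

Answer: 14 47 65 85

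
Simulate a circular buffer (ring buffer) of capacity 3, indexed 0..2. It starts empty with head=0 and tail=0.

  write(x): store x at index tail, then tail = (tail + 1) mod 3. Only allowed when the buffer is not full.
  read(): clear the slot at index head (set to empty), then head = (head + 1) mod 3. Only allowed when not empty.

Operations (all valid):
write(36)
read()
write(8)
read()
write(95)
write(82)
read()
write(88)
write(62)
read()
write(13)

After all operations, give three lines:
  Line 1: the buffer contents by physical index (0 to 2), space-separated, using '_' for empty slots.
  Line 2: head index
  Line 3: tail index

Answer: 13 88 62
1
1

Derivation:
write(36): buf=[36 _ _], head=0, tail=1, size=1
read(): buf=[_ _ _], head=1, tail=1, size=0
write(8): buf=[_ 8 _], head=1, tail=2, size=1
read(): buf=[_ _ _], head=2, tail=2, size=0
write(95): buf=[_ _ 95], head=2, tail=0, size=1
write(82): buf=[82 _ 95], head=2, tail=1, size=2
read(): buf=[82 _ _], head=0, tail=1, size=1
write(88): buf=[82 88 _], head=0, tail=2, size=2
write(62): buf=[82 88 62], head=0, tail=0, size=3
read(): buf=[_ 88 62], head=1, tail=0, size=2
write(13): buf=[13 88 62], head=1, tail=1, size=3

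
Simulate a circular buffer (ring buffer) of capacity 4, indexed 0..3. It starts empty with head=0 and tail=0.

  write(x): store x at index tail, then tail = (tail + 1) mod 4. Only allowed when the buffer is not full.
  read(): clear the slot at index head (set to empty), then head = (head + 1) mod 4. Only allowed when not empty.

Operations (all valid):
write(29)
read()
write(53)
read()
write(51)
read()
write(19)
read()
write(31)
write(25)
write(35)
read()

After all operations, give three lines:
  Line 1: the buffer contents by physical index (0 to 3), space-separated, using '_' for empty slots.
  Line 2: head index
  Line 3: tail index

write(29): buf=[29 _ _ _], head=0, tail=1, size=1
read(): buf=[_ _ _ _], head=1, tail=1, size=0
write(53): buf=[_ 53 _ _], head=1, tail=2, size=1
read(): buf=[_ _ _ _], head=2, tail=2, size=0
write(51): buf=[_ _ 51 _], head=2, tail=3, size=1
read(): buf=[_ _ _ _], head=3, tail=3, size=0
write(19): buf=[_ _ _ 19], head=3, tail=0, size=1
read(): buf=[_ _ _ _], head=0, tail=0, size=0
write(31): buf=[31 _ _ _], head=0, tail=1, size=1
write(25): buf=[31 25 _ _], head=0, tail=2, size=2
write(35): buf=[31 25 35 _], head=0, tail=3, size=3
read(): buf=[_ 25 35 _], head=1, tail=3, size=2

Answer: _ 25 35 _
1
3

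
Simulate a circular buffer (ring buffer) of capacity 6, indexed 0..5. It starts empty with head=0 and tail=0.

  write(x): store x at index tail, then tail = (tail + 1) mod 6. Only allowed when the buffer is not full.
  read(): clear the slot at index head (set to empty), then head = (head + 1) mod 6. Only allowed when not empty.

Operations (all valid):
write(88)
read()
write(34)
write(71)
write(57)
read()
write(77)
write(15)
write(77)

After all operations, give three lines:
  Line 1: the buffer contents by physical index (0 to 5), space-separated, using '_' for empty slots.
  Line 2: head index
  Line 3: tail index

write(88): buf=[88 _ _ _ _ _], head=0, tail=1, size=1
read(): buf=[_ _ _ _ _ _], head=1, tail=1, size=0
write(34): buf=[_ 34 _ _ _ _], head=1, tail=2, size=1
write(71): buf=[_ 34 71 _ _ _], head=1, tail=3, size=2
write(57): buf=[_ 34 71 57 _ _], head=1, tail=4, size=3
read(): buf=[_ _ 71 57 _ _], head=2, tail=4, size=2
write(77): buf=[_ _ 71 57 77 _], head=2, tail=5, size=3
write(15): buf=[_ _ 71 57 77 15], head=2, tail=0, size=4
write(77): buf=[77 _ 71 57 77 15], head=2, tail=1, size=5

Answer: 77 _ 71 57 77 15
2
1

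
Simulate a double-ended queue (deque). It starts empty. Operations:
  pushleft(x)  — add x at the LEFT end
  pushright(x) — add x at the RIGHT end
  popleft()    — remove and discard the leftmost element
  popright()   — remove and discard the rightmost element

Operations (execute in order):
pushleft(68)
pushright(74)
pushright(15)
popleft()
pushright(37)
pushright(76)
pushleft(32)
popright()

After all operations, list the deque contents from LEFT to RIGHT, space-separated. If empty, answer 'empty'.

Answer: 32 74 15 37

Derivation:
pushleft(68): [68]
pushright(74): [68, 74]
pushright(15): [68, 74, 15]
popleft(): [74, 15]
pushright(37): [74, 15, 37]
pushright(76): [74, 15, 37, 76]
pushleft(32): [32, 74, 15, 37, 76]
popright(): [32, 74, 15, 37]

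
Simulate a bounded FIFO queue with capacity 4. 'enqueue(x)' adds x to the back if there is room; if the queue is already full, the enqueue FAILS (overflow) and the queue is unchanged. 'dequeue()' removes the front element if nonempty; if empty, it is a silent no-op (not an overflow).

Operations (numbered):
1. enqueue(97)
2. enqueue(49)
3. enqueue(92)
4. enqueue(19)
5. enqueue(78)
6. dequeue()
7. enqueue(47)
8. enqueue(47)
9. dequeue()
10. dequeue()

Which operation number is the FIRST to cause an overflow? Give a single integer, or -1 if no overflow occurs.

1. enqueue(97): size=1
2. enqueue(49): size=2
3. enqueue(92): size=3
4. enqueue(19): size=4
5. enqueue(78): size=4=cap → OVERFLOW (fail)
6. dequeue(): size=3
7. enqueue(47): size=4
8. enqueue(47): size=4=cap → OVERFLOW (fail)
9. dequeue(): size=3
10. dequeue(): size=2

Answer: 5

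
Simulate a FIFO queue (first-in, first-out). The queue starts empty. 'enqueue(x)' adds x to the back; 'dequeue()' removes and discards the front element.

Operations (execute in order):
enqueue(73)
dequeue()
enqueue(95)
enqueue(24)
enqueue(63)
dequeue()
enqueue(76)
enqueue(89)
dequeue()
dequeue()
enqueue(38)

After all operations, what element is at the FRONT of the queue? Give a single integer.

Answer: 76

Derivation:
enqueue(73): queue = [73]
dequeue(): queue = []
enqueue(95): queue = [95]
enqueue(24): queue = [95, 24]
enqueue(63): queue = [95, 24, 63]
dequeue(): queue = [24, 63]
enqueue(76): queue = [24, 63, 76]
enqueue(89): queue = [24, 63, 76, 89]
dequeue(): queue = [63, 76, 89]
dequeue(): queue = [76, 89]
enqueue(38): queue = [76, 89, 38]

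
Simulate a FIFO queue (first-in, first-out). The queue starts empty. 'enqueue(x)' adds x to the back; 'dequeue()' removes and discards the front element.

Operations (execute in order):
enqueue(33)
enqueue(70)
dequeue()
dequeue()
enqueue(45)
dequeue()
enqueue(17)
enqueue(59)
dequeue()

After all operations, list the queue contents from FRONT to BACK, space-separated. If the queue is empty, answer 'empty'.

enqueue(33): [33]
enqueue(70): [33, 70]
dequeue(): [70]
dequeue(): []
enqueue(45): [45]
dequeue(): []
enqueue(17): [17]
enqueue(59): [17, 59]
dequeue(): [59]

Answer: 59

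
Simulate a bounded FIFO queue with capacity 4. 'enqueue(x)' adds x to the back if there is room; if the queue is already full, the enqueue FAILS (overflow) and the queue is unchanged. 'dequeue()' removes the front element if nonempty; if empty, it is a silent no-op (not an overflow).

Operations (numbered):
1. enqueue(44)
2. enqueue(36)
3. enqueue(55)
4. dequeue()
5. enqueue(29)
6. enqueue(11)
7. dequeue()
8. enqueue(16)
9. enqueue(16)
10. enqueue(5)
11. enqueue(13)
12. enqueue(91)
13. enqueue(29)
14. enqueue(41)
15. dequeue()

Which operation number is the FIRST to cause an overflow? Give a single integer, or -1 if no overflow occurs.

Answer: 9

Derivation:
1. enqueue(44): size=1
2. enqueue(36): size=2
3. enqueue(55): size=3
4. dequeue(): size=2
5. enqueue(29): size=3
6. enqueue(11): size=4
7. dequeue(): size=3
8. enqueue(16): size=4
9. enqueue(16): size=4=cap → OVERFLOW (fail)
10. enqueue(5): size=4=cap → OVERFLOW (fail)
11. enqueue(13): size=4=cap → OVERFLOW (fail)
12. enqueue(91): size=4=cap → OVERFLOW (fail)
13. enqueue(29): size=4=cap → OVERFLOW (fail)
14. enqueue(41): size=4=cap → OVERFLOW (fail)
15. dequeue(): size=3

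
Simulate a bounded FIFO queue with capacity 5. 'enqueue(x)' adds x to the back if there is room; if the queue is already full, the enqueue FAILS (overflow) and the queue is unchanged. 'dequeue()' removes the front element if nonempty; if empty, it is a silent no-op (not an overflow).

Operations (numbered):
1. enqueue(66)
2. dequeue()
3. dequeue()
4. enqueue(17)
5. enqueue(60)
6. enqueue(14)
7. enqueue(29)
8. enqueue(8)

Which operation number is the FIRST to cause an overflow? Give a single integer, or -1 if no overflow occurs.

1. enqueue(66): size=1
2. dequeue(): size=0
3. dequeue(): empty, no-op, size=0
4. enqueue(17): size=1
5. enqueue(60): size=2
6. enqueue(14): size=3
7. enqueue(29): size=4
8. enqueue(8): size=5

Answer: -1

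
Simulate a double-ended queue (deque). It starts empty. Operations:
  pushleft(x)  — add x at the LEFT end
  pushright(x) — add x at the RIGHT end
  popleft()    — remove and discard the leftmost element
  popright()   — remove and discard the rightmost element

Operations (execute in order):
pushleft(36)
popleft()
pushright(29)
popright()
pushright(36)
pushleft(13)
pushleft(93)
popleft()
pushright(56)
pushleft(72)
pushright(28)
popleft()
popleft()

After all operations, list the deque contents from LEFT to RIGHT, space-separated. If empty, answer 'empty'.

pushleft(36): [36]
popleft(): []
pushright(29): [29]
popright(): []
pushright(36): [36]
pushleft(13): [13, 36]
pushleft(93): [93, 13, 36]
popleft(): [13, 36]
pushright(56): [13, 36, 56]
pushleft(72): [72, 13, 36, 56]
pushright(28): [72, 13, 36, 56, 28]
popleft(): [13, 36, 56, 28]
popleft(): [36, 56, 28]

Answer: 36 56 28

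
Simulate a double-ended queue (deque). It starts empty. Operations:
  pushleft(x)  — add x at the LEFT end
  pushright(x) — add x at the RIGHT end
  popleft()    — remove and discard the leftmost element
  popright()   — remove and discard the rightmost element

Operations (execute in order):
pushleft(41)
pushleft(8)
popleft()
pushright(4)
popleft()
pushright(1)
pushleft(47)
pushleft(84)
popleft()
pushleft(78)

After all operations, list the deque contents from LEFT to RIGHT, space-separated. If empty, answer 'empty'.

pushleft(41): [41]
pushleft(8): [8, 41]
popleft(): [41]
pushright(4): [41, 4]
popleft(): [4]
pushright(1): [4, 1]
pushleft(47): [47, 4, 1]
pushleft(84): [84, 47, 4, 1]
popleft(): [47, 4, 1]
pushleft(78): [78, 47, 4, 1]

Answer: 78 47 4 1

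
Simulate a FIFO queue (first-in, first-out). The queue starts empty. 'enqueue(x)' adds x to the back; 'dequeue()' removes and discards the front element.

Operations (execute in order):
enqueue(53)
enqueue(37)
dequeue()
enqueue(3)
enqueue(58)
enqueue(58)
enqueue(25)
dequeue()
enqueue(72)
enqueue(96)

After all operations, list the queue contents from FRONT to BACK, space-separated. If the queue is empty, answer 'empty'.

enqueue(53): [53]
enqueue(37): [53, 37]
dequeue(): [37]
enqueue(3): [37, 3]
enqueue(58): [37, 3, 58]
enqueue(58): [37, 3, 58, 58]
enqueue(25): [37, 3, 58, 58, 25]
dequeue(): [3, 58, 58, 25]
enqueue(72): [3, 58, 58, 25, 72]
enqueue(96): [3, 58, 58, 25, 72, 96]

Answer: 3 58 58 25 72 96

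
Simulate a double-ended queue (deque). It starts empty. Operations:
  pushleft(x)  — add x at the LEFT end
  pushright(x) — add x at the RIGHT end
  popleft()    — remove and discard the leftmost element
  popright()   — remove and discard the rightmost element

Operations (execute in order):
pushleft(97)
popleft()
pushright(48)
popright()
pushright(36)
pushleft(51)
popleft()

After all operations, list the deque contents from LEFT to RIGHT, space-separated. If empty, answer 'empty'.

Answer: 36

Derivation:
pushleft(97): [97]
popleft(): []
pushright(48): [48]
popright(): []
pushright(36): [36]
pushleft(51): [51, 36]
popleft(): [36]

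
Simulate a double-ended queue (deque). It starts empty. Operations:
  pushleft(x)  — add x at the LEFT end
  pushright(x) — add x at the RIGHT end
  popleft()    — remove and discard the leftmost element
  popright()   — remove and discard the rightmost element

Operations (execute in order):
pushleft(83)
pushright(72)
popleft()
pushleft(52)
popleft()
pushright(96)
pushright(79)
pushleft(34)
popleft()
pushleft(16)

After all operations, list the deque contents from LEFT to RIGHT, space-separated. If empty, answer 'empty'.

pushleft(83): [83]
pushright(72): [83, 72]
popleft(): [72]
pushleft(52): [52, 72]
popleft(): [72]
pushright(96): [72, 96]
pushright(79): [72, 96, 79]
pushleft(34): [34, 72, 96, 79]
popleft(): [72, 96, 79]
pushleft(16): [16, 72, 96, 79]

Answer: 16 72 96 79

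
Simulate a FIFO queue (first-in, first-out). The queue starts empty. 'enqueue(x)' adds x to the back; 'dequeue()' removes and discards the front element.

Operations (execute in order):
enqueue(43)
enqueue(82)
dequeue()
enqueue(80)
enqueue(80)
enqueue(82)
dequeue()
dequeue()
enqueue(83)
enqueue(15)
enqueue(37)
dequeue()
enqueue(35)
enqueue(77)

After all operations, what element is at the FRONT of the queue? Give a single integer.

Answer: 82

Derivation:
enqueue(43): queue = [43]
enqueue(82): queue = [43, 82]
dequeue(): queue = [82]
enqueue(80): queue = [82, 80]
enqueue(80): queue = [82, 80, 80]
enqueue(82): queue = [82, 80, 80, 82]
dequeue(): queue = [80, 80, 82]
dequeue(): queue = [80, 82]
enqueue(83): queue = [80, 82, 83]
enqueue(15): queue = [80, 82, 83, 15]
enqueue(37): queue = [80, 82, 83, 15, 37]
dequeue(): queue = [82, 83, 15, 37]
enqueue(35): queue = [82, 83, 15, 37, 35]
enqueue(77): queue = [82, 83, 15, 37, 35, 77]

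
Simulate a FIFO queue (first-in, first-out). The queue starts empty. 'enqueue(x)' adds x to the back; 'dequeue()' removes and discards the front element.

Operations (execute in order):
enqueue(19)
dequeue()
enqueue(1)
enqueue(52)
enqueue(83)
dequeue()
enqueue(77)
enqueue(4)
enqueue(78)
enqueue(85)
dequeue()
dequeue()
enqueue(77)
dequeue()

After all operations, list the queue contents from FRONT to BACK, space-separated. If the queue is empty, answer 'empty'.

Answer: 4 78 85 77

Derivation:
enqueue(19): [19]
dequeue(): []
enqueue(1): [1]
enqueue(52): [1, 52]
enqueue(83): [1, 52, 83]
dequeue(): [52, 83]
enqueue(77): [52, 83, 77]
enqueue(4): [52, 83, 77, 4]
enqueue(78): [52, 83, 77, 4, 78]
enqueue(85): [52, 83, 77, 4, 78, 85]
dequeue(): [83, 77, 4, 78, 85]
dequeue(): [77, 4, 78, 85]
enqueue(77): [77, 4, 78, 85, 77]
dequeue(): [4, 78, 85, 77]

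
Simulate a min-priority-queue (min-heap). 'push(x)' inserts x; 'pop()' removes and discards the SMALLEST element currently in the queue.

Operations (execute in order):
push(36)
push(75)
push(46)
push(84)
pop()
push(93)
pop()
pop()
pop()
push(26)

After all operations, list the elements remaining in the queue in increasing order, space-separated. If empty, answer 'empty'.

Answer: 26 93

Derivation:
push(36): heap contents = [36]
push(75): heap contents = [36, 75]
push(46): heap contents = [36, 46, 75]
push(84): heap contents = [36, 46, 75, 84]
pop() → 36: heap contents = [46, 75, 84]
push(93): heap contents = [46, 75, 84, 93]
pop() → 46: heap contents = [75, 84, 93]
pop() → 75: heap contents = [84, 93]
pop() → 84: heap contents = [93]
push(26): heap contents = [26, 93]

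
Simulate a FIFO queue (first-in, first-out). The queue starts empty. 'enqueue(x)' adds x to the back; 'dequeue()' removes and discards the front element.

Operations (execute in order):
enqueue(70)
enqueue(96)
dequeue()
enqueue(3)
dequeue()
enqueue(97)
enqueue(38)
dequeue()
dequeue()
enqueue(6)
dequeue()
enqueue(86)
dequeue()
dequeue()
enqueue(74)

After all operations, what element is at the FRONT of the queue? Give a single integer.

Answer: 74

Derivation:
enqueue(70): queue = [70]
enqueue(96): queue = [70, 96]
dequeue(): queue = [96]
enqueue(3): queue = [96, 3]
dequeue(): queue = [3]
enqueue(97): queue = [3, 97]
enqueue(38): queue = [3, 97, 38]
dequeue(): queue = [97, 38]
dequeue(): queue = [38]
enqueue(6): queue = [38, 6]
dequeue(): queue = [6]
enqueue(86): queue = [6, 86]
dequeue(): queue = [86]
dequeue(): queue = []
enqueue(74): queue = [74]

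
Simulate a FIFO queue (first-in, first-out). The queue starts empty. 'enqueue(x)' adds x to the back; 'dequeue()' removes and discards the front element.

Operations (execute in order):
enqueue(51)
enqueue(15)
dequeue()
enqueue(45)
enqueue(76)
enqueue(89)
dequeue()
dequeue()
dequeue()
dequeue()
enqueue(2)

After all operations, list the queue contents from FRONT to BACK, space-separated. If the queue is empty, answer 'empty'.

enqueue(51): [51]
enqueue(15): [51, 15]
dequeue(): [15]
enqueue(45): [15, 45]
enqueue(76): [15, 45, 76]
enqueue(89): [15, 45, 76, 89]
dequeue(): [45, 76, 89]
dequeue(): [76, 89]
dequeue(): [89]
dequeue(): []
enqueue(2): [2]

Answer: 2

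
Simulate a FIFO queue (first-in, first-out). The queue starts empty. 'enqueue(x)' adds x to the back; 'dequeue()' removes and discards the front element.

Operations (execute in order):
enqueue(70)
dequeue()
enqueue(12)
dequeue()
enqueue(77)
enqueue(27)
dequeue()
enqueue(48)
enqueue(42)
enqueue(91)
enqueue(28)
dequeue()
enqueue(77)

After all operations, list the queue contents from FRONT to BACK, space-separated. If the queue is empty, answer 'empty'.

enqueue(70): [70]
dequeue(): []
enqueue(12): [12]
dequeue(): []
enqueue(77): [77]
enqueue(27): [77, 27]
dequeue(): [27]
enqueue(48): [27, 48]
enqueue(42): [27, 48, 42]
enqueue(91): [27, 48, 42, 91]
enqueue(28): [27, 48, 42, 91, 28]
dequeue(): [48, 42, 91, 28]
enqueue(77): [48, 42, 91, 28, 77]

Answer: 48 42 91 28 77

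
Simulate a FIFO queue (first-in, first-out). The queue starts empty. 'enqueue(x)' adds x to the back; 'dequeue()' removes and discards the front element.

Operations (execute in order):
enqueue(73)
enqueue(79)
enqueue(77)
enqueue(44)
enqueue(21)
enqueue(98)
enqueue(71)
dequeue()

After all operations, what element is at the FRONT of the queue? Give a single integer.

enqueue(73): queue = [73]
enqueue(79): queue = [73, 79]
enqueue(77): queue = [73, 79, 77]
enqueue(44): queue = [73, 79, 77, 44]
enqueue(21): queue = [73, 79, 77, 44, 21]
enqueue(98): queue = [73, 79, 77, 44, 21, 98]
enqueue(71): queue = [73, 79, 77, 44, 21, 98, 71]
dequeue(): queue = [79, 77, 44, 21, 98, 71]

Answer: 79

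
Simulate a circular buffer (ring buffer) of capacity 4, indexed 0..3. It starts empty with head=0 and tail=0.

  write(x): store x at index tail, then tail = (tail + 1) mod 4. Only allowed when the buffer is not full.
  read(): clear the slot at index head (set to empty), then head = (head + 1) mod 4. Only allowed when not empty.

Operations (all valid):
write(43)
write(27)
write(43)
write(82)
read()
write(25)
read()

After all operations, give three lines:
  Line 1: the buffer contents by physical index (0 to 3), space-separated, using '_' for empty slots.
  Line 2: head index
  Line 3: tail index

Answer: 25 _ 43 82
2
1

Derivation:
write(43): buf=[43 _ _ _], head=0, tail=1, size=1
write(27): buf=[43 27 _ _], head=0, tail=2, size=2
write(43): buf=[43 27 43 _], head=0, tail=3, size=3
write(82): buf=[43 27 43 82], head=0, tail=0, size=4
read(): buf=[_ 27 43 82], head=1, tail=0, size=3
write(25): buf=[25 27 43 82], head=1, tail=1, size=4
read(): buf=[25 _ 43 82], head=2, tail=1, size=3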